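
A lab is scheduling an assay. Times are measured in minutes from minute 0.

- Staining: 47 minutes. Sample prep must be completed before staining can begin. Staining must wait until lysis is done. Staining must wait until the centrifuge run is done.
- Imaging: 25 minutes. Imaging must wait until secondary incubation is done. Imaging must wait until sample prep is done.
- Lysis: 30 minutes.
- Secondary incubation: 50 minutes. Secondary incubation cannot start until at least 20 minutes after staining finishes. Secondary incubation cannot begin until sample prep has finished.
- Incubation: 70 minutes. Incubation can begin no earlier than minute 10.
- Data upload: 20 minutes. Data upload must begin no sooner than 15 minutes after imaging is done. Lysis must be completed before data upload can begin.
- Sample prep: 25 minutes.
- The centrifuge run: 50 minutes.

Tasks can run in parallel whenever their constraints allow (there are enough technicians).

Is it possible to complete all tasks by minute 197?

No

The centrifuge run can start immediately at minute 0; it finishes at minute 50.
Incubation cannot begin until its own release at minute 10. It runs from minute 10 to 10 + 70 = minute 80.
Lysis has no prerequisites, so it starts at minute 0 and finishes at minute 30.
Nothing blocks sample prep, so it runs from minute 0 to minute 25.
Staining cannot start until sample prep (finishes minute 25); lysis (finishes minute 30); the centrifuge run (finishes minute 50). The controlling bound is minute 50, so staining finishes at 50 + 47 = minute 97.
Secondary incubation needs all of staining (finishes minute 97, plus 20-minute gap → minute 117); sample prep (finishes minute 25). That puts its earliest start at minute 117; it finishes at 117 + 50 = minute 167.
For imaging: secondary incubation (finishes minute 167); sample prep (finishes minute 25). Taking the maximum gives a start of minute 167, and it finishes at 167 + 25 = minute 192.
Data upload has to wait for imaging (finishes minute 192, plus 15-minute gap → minute 207); lysis (finishes minute 30). The latest of these is minute 207, so data upload runs minute 207 to 207 + 20 = minute 227.
The earliest everything can be done is minute 227, which is after the deadline of 197, so it is not possible.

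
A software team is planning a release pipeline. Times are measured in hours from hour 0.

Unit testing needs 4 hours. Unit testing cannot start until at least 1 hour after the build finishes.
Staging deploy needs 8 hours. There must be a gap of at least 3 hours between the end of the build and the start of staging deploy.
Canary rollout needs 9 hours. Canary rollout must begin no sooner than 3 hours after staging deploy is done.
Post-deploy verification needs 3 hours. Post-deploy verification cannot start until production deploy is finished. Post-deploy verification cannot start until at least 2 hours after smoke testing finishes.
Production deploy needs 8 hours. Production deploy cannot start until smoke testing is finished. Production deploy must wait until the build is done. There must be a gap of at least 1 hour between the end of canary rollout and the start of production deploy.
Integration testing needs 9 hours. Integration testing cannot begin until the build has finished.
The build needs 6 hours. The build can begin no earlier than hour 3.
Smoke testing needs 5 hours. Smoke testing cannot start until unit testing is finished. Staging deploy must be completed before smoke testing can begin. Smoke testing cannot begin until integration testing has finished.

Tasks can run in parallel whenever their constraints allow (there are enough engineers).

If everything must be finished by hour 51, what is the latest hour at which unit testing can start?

31

Nothing follows post-deploy verification; the deadline of hour 51 is its only limit. It must start by 51 − 3 = hour 48.
Production deploy feeds into post-deploy verification (must start by hour 48); so production deploy must finish by hour 48 and therefore start by hour 40.
Smoke testing must finish in time for production deploy (must start by hour 40); post-deploy verification (must start by hour 48, minus 2-hour gap → hour 46). The tightest is hour 40, so smoke testing must start by 40 − 5 = hour 35.
Since smoke testing (must start by hour 35) depends on it, unit testing must finish by hour 35. Backing off its 4-hour duration gives a latest start of hour 31.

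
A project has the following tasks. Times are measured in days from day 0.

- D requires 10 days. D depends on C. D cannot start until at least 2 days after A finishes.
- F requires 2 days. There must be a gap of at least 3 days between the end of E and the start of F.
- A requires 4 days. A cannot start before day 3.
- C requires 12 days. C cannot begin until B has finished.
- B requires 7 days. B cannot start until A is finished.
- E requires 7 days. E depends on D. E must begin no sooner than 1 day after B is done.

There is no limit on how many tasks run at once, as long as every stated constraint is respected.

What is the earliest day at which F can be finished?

48

A cannot begin until its own release at day 3. It runs from day 3 to 3 + 4 = day 7.
B waits on A (finishes day 7), so it starts at day 7 and finishes at 7 + 7 = day 14.
C waits on B (finishes day 14), so it starts at day 14 and finishes at 14 + 12 = day 26.
For D: C (finishes day 26); A (finishes day 7, plus 2-day gap → day 9). Taking the maximum gives a start of day 26, and it finishes at 26 + 10 = day 36.
E has to wait for D (finishes day 36); B (finishes day 14, plus 1-day gap → day 15). The latest of these is day 36, so E runs day 36 to 36 + 7 = day 43.
F waits on E (finishes day 43, plus 3-day gap → day 46), so it starts at day 46 and finishes at 46 + 2 = day 48.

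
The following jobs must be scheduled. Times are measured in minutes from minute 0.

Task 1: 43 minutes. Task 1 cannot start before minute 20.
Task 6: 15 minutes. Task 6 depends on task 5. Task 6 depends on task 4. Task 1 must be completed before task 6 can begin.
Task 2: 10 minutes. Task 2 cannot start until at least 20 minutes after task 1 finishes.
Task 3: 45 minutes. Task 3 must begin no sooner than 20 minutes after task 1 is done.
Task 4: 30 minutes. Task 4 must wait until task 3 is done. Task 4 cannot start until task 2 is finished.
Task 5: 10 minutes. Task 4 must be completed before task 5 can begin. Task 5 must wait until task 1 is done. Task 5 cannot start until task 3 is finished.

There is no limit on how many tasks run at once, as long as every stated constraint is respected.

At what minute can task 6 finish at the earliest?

183

After its own release at minute 20, task 1 can start at minute 20 and finishes at minute 63.
After task 1 (finishes minute 63, plus 20-minute gap → minute 83), task 3 can start at minute 83 and finishes at minute 128.
After task 1 (finishes minute 63, plus 20-minute gap → minute 83), task 2 can start at minute 83 and finishes at minute 93.
For task 4: task 3 (finishes minute 128); task 2 (finishes minute 93). Taking the maximum gives a start of minute 128, and it finishes at 128 + 30 = minute 158.
Task 5 has to wait for task 4 (finishes minute 158); task 1 (finishes minute 63); task 3 (finishes minute 128). The latest of these is minute 158, so task 5 runs minute 158 to 158 + 10 = minute 168.
Task 6 has to wait for task 5 (finishes minute 168); task 4 (finishes minute 158); task 1 (finishes minute 63). The latest of these is minute 168, so task 6 runs minute 168 to 168 + 15 = minute 183.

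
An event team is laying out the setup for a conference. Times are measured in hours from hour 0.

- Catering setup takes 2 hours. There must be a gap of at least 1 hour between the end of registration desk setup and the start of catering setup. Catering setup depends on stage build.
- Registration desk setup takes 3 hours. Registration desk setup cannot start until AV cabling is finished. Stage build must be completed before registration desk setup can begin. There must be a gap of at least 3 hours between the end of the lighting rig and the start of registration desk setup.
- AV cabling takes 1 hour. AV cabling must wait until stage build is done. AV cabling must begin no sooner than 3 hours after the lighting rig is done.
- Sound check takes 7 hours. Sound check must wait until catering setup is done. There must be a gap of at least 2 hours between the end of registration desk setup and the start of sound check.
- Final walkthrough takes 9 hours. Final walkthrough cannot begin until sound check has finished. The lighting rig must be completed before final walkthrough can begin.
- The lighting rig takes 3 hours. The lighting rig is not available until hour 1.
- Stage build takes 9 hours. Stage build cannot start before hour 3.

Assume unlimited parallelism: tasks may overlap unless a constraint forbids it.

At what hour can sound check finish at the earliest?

26

The lighting rig waits on its own release at hour 1, so it starts at hour 1 and finishes at 1 + 3 = hour 4.
Stage build waits on its own release at hour 3, so it starts at hour 3 and finishes at 3 + 9 = hour 12.
AV cabling cannot start until stage build (finishes hour 12); the lighting rig (finishes hour 4, plus 3-hour gap → hour 7). The controlling bound is hour 12, so AV cabling finishes at 12 + 1 = hour 13.
For registration desk setup: AV cabling (finishes hour 13); stage build (finishes hour 12); the lighting rig (finishes hour 4, plus 3-hour gap → hour 7). Taking the maximum gives a start of hour 13, and it finishes at 13 + 3 = hour 16.
Catering setup has to wait for registration desk setup (finishes hour 16, plus 1-hour gap → hour 17); stage build (finishes hour 12). The latest of these is hour 17, so catering setup runs hour 17 to 17 + 2 = hour 19.
Sound check needs all of catering setup (finishes hour 19); registration desk setup (finishes hour 16, plus 2-hour gap → hour 18). That puts its earliest start at hour 19; it finishes at 19 + 7 = hour 26.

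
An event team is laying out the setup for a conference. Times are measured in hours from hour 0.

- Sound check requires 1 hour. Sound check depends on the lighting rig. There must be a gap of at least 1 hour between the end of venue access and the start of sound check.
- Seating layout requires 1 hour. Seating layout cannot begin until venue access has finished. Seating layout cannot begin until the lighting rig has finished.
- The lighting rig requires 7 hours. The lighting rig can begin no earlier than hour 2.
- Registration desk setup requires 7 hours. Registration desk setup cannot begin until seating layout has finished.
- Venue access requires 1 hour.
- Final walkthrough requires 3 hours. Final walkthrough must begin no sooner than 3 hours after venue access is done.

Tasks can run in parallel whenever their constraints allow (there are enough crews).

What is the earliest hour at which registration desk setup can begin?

The lighting rig cannot begin until its own release at hour 2. It runs from hour 2 to 2 + 7 = hour 9.
Venue access can start immediately at hour 0; it finishes at hour 1.
Seating layout needs all of venue access (finishes hour 1); the lighting rig (finishes hour 9). That puts its earliest start at hour 9; it finishes at 9 + 1 = hour 10.
Registration desk setup waits on seating layout (finishes hour 10), so the earliest it can start is hour 10.

10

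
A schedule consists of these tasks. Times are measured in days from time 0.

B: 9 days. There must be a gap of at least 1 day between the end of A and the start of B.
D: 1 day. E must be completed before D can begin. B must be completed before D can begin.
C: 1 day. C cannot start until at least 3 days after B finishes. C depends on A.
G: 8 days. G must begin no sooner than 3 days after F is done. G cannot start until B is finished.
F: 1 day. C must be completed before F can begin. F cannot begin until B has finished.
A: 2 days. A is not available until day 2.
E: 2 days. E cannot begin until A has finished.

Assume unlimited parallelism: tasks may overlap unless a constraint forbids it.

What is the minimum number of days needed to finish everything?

A waits on its own release at day 2, so it starts at day 2 and finishes at 2 + 2 = day 4.
After A (finishes day 4), E can start at day 4 and finishes at day 6.
After A (finishes day 4, plus 1-day gap → day 5), B can start at day 5 and finishes at day 14.
D needs all of E (finishes day 6); B (finishes day 14). That puts its earliest start at day 14; it finishes at 14 + 1 = day 15.
For C: B (finishes day 14, plus 3-day gap → day 17); A (finishes day 4). Taking the maximum gives a start of day 17, and it finishes at 17 + 1 = day 18.
For F: C (finishes day 18); B (finishes day 14). Taking the maximum gives a start of day 18, and it finishes at 18 + 1 = day 19.
G needs all of F (finishes day 19, plus 3-day gap → day 22); B (finishes day 14). That puts its earliest start at day 22; it finishes at 22 + 8 = day 30.
All tasks are finished once the last one completes. Finish times: A at 4, B at 14, C at 18, D at 15, E at 6, F at 19, G at 30. The latest is day 30.

30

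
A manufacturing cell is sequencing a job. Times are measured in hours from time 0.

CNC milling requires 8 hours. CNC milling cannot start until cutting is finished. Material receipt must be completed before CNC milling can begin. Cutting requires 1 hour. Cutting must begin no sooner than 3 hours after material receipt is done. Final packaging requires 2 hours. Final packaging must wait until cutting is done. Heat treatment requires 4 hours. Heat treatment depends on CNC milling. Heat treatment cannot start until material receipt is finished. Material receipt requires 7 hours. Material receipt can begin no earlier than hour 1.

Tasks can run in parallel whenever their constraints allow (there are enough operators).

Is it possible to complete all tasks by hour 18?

Material receipt cannot begin until its own release at hour 1. It runs from hour 1 to 1 + 7 = hour 8.
After material receipt (finishes hour 8, plus 3-hour gap → hour 11), cutting can start at hour 11 and finishes at hour 12.
After cutting (finishes hour 12), final packaging can start at hour 12 and finishes at hour 14.
CNC milling cannot start until cutting (finishes hour 12); material receipt (finishes hour 8). The controlling bound is hour 12, so CNC milling finishes at 12 + 8 = hour 20.
For heat treatment: CNC milling (finishes hour 20); material receipt (finishes hour 8). Taking the maximum gives a start of hour 20, and it finishes at 20 + 4 = hour 24.
The earliest everything can be done is hour 24, which is after the deadline of 18, so it is not possible.

No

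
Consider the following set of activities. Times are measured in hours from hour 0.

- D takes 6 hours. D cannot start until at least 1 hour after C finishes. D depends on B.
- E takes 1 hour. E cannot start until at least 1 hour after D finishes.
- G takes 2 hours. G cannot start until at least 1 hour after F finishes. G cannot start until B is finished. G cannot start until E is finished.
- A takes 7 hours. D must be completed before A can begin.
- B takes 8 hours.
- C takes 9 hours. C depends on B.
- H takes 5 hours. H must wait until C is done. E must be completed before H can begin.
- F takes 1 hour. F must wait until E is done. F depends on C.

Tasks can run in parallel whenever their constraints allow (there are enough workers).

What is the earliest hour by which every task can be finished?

31

B has no prerequisites, so it starts at hour 0 and finishes at hour 8.
C cannot begin until B (finishes hour 8). It runs from hour 8 to 8 + 9 = hour 17.
D has to wait for C (finishes hour 17, plus 1-hour gap → hour 18); B (finishes hour 8). The latest of these is hour 18, so D runs hour 18 to 18 + 6 = hour 24.
E cannot begin until D (finishes hour 24, plus 1-hour gap → hour 25). It runs from hour 25 to 25 + 1 = hour 26.
For H: C (finishes hour 17); E (finishes hour 26). Taking the maximum gives a start of hour 26, and it finishes at 26 + 5 = hour 31.
For F: E (finishes hour 26); C (finishes hour 17). Taking the maximum gives a start of hour 26, and it finishes at 26 + 1 = hour 27.
G needs all of F (finishes hour 27, plus 1-hour gap → hour 28); B (finishes hour 8); E (finishes hour 26). That puts its earliest start at hour 28; it finishes at 28 + 2 = hour 30.
After D (finishes hour 24), A can start at hour 24 and finishes at hour 31.
All tasks are finished once the last one completes. Finish times: A at 31, B at 8, C at 17, D at 24, E at 26, F at 27, G at 30, H at 31. The latest is hour 31.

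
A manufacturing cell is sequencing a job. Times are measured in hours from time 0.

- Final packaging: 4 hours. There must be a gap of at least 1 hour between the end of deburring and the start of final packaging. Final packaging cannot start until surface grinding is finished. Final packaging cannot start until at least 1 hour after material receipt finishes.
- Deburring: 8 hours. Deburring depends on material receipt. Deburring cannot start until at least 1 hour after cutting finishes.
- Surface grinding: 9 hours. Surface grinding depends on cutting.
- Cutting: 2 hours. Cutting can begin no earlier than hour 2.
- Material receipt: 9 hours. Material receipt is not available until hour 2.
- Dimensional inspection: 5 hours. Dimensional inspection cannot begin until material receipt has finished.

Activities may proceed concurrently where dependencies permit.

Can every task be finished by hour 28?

Cutting cannot begin until its own release at hour 2. It runs from hour 2 to 2 + 2 = hour 4.
Surface grinding waits on cutting (finishes hour 4), so it starts at hour 4 and finishes at 4 + 9 = hour 13.
Material receipt waits on its own release at hour 2, so it starts at hour 2 and finishes at 2 + 9 = hour 11.
After material receipt (finishes hour 11), dimensional inspection can start at hour 11 and finishes at hour 16.
For deburring: material receipt (finishes hour 11); cutting (finishes hour 4, plus 1-hour gap → hour 5). Taking the maximum gives a start of hour 11, and it finishes at 11 + 8 = hour 19.
For final packaging: deburring (finishes hour 19, plus 1-hour gap → hour 20); surface grinding (finishes hour 13); material receipt (finishes hour 11, plus 1-hour gap → hour 12). Taking the maximum gives a start of hour 20, and it finishes at 20 + 4 = hour 24.
Every task is finished by hour 24, which is no later than the deadline of 28, so the schedule is feasible.

Yes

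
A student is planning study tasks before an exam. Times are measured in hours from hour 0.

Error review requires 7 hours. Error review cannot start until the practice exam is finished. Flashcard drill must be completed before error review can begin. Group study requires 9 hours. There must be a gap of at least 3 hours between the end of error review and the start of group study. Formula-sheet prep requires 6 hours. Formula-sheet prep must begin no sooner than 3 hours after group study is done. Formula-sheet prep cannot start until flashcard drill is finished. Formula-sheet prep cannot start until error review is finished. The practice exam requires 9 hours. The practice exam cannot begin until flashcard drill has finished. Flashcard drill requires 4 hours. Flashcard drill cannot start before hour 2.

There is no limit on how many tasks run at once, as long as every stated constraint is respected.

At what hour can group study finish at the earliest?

34

After its own release at hour 2, flashcard drill can start at hour 2 and finishes at hour 6.
The practice exam waits on flashcard drill (finishes hour 6), so it starts at hour 6 and finishes at 6 + 9 = hour 15.
For error review: the practice exam (finishes hour 15); flashcard drill (finishes hour 6). Taking the maximum gives a start of hour 15, and it finishes at 15 + 7 = hour 22.
Group study waits on error review (finishes hour 22, plus 3-hour gap → hour 25), so it starts at hour 25 and finishes at 25 + 9 = hour 34.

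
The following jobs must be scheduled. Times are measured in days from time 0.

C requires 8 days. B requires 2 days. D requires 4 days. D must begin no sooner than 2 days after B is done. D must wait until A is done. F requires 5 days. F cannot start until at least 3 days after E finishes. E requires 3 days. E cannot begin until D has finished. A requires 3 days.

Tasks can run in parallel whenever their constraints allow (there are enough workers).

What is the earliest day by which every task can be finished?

C has no prerequisites, so it starts at day 0 and finishes at day 8.
B can start immediately at day 0; it finishes at day 2.
A can start immediately at day 0; it finishes at day 3.
D cannot start until B (finishes day 2, plus 2-day gap → day 4); A (finishes day 3). The controlling bound is day 4, so D finishes at 4 + 4 = day 8.
E cannot begin until D (finishes day 8). It runs from day 8 to 8 + 3 = day 11.
F cannot begin until E (finishes day 11, plus 3-day gap → day 14). It runs from day 14 to 14 + 5 = day 19.
All tasks are finished once the last one completes. Finish times: A at 3, B at 2, C at 8, D at 8, E at 11, F at 19. The latest is day 19.

19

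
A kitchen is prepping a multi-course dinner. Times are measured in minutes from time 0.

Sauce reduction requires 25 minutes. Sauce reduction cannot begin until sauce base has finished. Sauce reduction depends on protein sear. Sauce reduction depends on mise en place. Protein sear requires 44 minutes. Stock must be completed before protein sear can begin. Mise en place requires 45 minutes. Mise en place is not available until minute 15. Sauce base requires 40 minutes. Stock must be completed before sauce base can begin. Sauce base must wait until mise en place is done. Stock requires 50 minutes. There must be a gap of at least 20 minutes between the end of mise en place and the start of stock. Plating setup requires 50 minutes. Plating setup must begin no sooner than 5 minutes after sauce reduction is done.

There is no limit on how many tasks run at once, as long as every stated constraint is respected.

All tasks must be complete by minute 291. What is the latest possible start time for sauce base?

171

Plating setup must finish by minute 291; it takes 50 minutes, so it must start by 291 − 50 = minute 241.
Since plating setup (must start by minute 241, minus 5-minute gap → minute 236) depends on it, sauce reduction must finish by minute 236. Backing off its 25-minute duration gives a latest start of minute 211.
Since sauce reduction (must start by minute 211) depends on it, sauce base must finish by minute 211. Backing off its 40-minute duration gives a latest start of minute 171.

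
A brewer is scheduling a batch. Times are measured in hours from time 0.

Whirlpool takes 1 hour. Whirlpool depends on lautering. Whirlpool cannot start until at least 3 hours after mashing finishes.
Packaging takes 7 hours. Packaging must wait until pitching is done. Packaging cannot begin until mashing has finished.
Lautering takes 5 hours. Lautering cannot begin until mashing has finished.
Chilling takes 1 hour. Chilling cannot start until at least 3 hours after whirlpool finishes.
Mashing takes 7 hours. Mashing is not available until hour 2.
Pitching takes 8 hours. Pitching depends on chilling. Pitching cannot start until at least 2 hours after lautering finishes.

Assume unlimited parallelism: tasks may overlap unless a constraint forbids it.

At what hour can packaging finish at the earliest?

34

Mashing cannot begin until its own release at hour 2. It runs from hour 2 to 2 + 7 = hour 9.
Lautering waits on mashing (finishes hour 9), so it starts at hour 9 and finishes at 9 + 5 = hour 14.
Whirlpool has to wait for lautering (finishes hour 14); mashing (finishes hour 9, plus 3-hour gap → hour 12). The latest of these is hour 14, so whirlpool runs hour 14 to 14 + 1 = hour 15.
Chilling waits on whirlpool (finishes hour 15, plus 3-hour gap → hour 18), so it starts at hour 18 and finishes at 18 + 1 = hour 19.
Pitching cannot start until chilling (finishes hour 19); lautering (finishes hour 14, plus 2-hour gap → hour 16). The controlling bound is hour 19, so pitching finishes at 19 + 8 = hour 27.
Packaging has to wait for pitching (finishes hour 27); mashing (finishes hour 9). The latest of these is hour 27, so packaging runs hour 27 to 27 + 7 = hour 34.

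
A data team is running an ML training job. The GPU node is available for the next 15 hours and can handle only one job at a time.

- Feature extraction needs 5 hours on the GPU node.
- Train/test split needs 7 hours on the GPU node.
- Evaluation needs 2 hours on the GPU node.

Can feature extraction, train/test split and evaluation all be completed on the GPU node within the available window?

Yes

Running back to back, the jobs need 5 + 7 + 2 = 14 hours on the GPU node.
Since 14 ≤ 15, they fit within the window.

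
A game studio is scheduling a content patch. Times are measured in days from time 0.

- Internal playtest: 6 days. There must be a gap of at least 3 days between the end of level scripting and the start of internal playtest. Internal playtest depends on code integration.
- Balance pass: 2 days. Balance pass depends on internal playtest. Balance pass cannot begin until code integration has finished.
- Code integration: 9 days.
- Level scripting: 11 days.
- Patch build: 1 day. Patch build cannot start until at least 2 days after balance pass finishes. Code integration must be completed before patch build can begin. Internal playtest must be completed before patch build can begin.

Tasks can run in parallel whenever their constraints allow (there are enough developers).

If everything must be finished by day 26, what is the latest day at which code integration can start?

6

Patch build must finish by day 26; it takes 1 day, so it must start by 26 − 1 = day 25.
Balance pass must finish before patch build (must start by day 25, minus 2-day gap → day 23). With a 2-day duration, balance pass must start by 23 − 2 = day 21.
Internal playtest feeds balance pass (must start by day 21); patch build (must start by day 25). Taking the minimum, internal playtest must finish by day 21 and start by 21 − 6 = day 15.
Code integration must finish in time for internal playtest (must start by day 15); balance pass (must start by day 21); patch build (must start by day 25). The tightest is day 15, so code integration must start by 15 − 9 = day 6.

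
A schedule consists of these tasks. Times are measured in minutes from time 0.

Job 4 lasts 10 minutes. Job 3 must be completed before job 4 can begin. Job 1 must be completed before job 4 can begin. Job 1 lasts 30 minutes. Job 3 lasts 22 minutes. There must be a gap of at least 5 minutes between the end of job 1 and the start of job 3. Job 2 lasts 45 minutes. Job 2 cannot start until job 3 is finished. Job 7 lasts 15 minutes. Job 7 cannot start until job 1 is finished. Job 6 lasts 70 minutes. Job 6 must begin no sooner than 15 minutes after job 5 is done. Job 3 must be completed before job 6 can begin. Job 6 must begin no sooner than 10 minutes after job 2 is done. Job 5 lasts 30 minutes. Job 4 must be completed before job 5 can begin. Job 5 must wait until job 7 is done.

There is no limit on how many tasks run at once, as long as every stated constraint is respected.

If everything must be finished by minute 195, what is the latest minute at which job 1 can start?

13

Job 6 must finish by minute 195; it takes 70 minutes, so it must start by 195 − 70 = minute 125.
Job 2 has to be done before job 6 (must start by minute 125, minus 10-minute gap → minute 115). That means finishing by minute 115, i.e. starting by 115 − 45 = minute 70.
Job 5 feeds into job 6 (must start by minute 125, minus 15-minute gap → minute 110); so job 5 must finish by minute 110 and therefore start by minute 80.
Job 4 feeds into job 5 (must start by minute 80); so job 4 must finish by minute 80 and therefore start by minute 70.
Job 3 feeds job 2 (must start by minute 70); job 4 (must start by minute 70); job 6 (must start by minute 125). Taking the minimum, job 3 must finish by minute 70 and start by 70 − 22 = minute 48.
Job 7 feeds into job 5 (must start by minute 80); so job 7 must finish by minute 80 and therefore start by minute 65.
For job 1: job 3 (must start by minute 48, minus 5-minute gap → minute 43); job 4 (must start by minute 70); job 7 (must start by minute 65). The most restrictive is minute 43; with a 30-minute duration, job 1 must start by minute 13.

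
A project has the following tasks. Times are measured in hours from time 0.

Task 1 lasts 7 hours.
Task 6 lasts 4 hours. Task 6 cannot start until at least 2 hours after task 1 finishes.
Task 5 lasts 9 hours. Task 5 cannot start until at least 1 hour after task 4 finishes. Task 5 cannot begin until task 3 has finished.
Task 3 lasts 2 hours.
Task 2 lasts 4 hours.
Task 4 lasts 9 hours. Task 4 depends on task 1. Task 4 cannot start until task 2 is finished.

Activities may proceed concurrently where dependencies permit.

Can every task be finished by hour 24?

Task 3 has no prerequisites, so it starts at hour 0 and finishes at hour 2.
Task 2 can start immediately at hour 0; it finishes at hour 4.
Task 1 can start immediately at hour 0; it finishes at hour 7.
Task 6 cannot begin until task 1 (finishes hour 7, plus 2-hour gap → hour 9). It runs from hour 9 to 9 + 4 = hour 13.
Task 4 cannot start until task 1 (finishes hour 7); task 2 (finishes hour 4). The controlling bound is hour 7, so task 4 finishes at 7 + 9 = hour 16.
Task 5 has to wait for task 4 (finishes hour 16, plus 1-hour gap → hour 17); task 3 (finishes hour 2). The latest of these is hour 17, so task 5 runs hour 17 to 17 + 9 = hour 26.
The earliest everything can be done is hour 26, which is after the deadline of 24, so it is not possible.

No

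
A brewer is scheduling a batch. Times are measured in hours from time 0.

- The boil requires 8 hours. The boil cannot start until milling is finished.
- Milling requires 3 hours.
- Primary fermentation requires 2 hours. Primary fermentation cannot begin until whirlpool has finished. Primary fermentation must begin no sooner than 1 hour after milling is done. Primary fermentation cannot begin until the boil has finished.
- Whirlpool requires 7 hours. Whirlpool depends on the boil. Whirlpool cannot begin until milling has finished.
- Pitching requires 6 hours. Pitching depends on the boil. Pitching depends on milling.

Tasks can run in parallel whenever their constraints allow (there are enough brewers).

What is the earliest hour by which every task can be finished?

Milling has no prerequisites, so it starts at hour 0 and finishes at hour 3.
After milling (finishes hour 3), the boil can start at hour 3 and finishes at hour 11.
Pitching needs all of the boil (finishes hour 11); milling (finishes hour 3). That puts its earliest start at hour 11; it finishes at 11 + 6 = hour 17.
For whirlpool: the boil (finishes hour 11); milling (finishes hour 3). Taking the maximum gives a start of hour 11, and it finishes at 11 + 7 = hour 18.
For primary fermentation: whirlpool (finishes hour 18); milling (finishes hour 3, plus 1-hour gap → hour 4); the boil (finishes hour 11). Taking the maximum gives a start of hour 18, and it finishes at 18 + 2 = hour 20.
All tasks are finished once the last one completes. Finish times: Milling at 3, The boil at 11, Whirlpool at 18, Pitching at 17, Primary fermentation at 20. The latest is hour 20.

20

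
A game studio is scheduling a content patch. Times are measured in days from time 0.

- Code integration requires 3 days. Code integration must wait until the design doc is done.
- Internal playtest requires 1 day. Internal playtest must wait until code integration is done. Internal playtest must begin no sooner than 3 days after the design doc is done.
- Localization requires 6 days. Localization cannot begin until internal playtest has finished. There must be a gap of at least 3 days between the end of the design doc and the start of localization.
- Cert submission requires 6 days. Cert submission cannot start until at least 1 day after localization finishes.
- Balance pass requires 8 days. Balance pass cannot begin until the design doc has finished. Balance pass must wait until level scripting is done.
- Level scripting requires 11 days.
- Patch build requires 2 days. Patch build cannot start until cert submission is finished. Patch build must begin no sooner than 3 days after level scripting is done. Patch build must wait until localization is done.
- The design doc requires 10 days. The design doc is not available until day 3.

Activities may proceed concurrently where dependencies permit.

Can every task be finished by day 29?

No

Level scripting can start immediately at day 0; it finishes at day 11.
After its own release at day 3, the design doc can start at day 3 and finishes at day 13.
Balance pass cannot start until the design doc (finishes day 13); level scripting (finishes day 11). The controlling bound is day 13, so balance pass finishes at 13 + 8 = day 21.
After the design doc (finishes day 13), code integration can start at day 13 and finishes at day 16.
Internal playtest has to wait for code integration (finishes day 16); the design doc (finishes day 13, plus 3-day gap → day 16). The latest of these is day 16, so internal playtest runs day 16 to 16 + 1 = day 17.
Localization cannot start until internal playtest (finishes day 17); the design doc (finishes day 13, plus 3-day gap → day 16). The controlling bound is day 17, so localization finishes at 17 + 6 = day 23.
Cert submission waits on localization (finishes day 23, plus 1-day gap → day 24), so it starts at day 24 and finishes at 24 + 6 = day 30.
Patch build cannot start until cert submission (finishes day 30); level scripting (finishes day 11, plus 3-day gap → day 14); localization (finishes day 23). The controlling bound is day 30, so patch build finishes at 30 + 2 = day 32.
The earliest everything can be done is day 32, which is after the deadline of 29, so it is not possible.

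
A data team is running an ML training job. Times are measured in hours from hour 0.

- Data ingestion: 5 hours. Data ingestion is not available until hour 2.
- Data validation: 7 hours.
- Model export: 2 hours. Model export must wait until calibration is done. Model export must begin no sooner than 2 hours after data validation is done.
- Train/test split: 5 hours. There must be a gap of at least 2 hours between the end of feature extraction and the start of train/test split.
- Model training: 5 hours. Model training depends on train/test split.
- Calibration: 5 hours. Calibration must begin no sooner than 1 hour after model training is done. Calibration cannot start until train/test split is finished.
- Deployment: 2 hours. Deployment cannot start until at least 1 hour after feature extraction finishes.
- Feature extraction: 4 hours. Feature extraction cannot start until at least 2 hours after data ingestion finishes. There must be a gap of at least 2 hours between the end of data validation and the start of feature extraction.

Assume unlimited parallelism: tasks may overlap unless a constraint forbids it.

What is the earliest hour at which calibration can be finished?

Data validation has no prerequisites, so it starts at hour 0 and finishes at hour 7.
Data ingestion cannot begin until its own release at hour 2. It runs from hour 2 to 2 + 5 = hour 7.
For feature extraction: data ingestion (finishes hour 7, plus 2-hour gap → hour 9); data validation (finishes hour 7, plus 2-hour gap → hour 9). Taking the maximum gives a start of hour 9, and it finishes at 9 + 4 = hour 13.
After feature extraction (finishes hour 13, plus 2-hour gap → hour 15), train/test split can start at hour 15 and finishes at hour 20.
After train/test split (finishes hour 20), model training can start at hour 20 and finishes at hour 25.
For calibration: model training (finishes hour 25, plus 1-hour gap → hour 26); train/test split (finishes hour 20). Taking the maximum gives a start of hour 26, and it finishes at 26 + 5 = hour 31.

31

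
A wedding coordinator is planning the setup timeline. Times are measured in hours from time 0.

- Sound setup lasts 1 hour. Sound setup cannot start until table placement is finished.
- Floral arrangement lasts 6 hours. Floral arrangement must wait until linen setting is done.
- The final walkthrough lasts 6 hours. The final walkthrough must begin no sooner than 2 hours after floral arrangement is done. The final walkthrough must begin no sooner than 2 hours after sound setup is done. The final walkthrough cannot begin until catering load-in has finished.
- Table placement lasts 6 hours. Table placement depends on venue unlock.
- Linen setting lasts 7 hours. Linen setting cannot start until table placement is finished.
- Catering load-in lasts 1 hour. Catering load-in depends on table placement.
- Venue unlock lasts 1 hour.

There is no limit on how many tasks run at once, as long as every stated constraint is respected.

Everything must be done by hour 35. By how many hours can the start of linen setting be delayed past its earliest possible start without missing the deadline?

7

Venue unlock can start immediately at hour 0; it finishes at hour 1.
After venue unlock (finishes hour 1), table placement can start at hour 1 and finishes at hour 7.
Linen setting cannot begin until table placement (finishes hour 7). It runs from hour 7 to 7 + 7 = hour 14.

Working backward from the deadline:
To finish by hour 35, the final walkthrough (duration 6) must start no later than hour 29.
Floral arrangement must finish before the final walkthrough (must start by hour 29, minus 2-hour gap → hour 27). With a 6-hour duration, floral arrangement must start by 27 − 6 = hour 21.
Linen setting feeds into floral arrangement (must start by hour 21); so linen setting must finish by hour 21 and therefore start by hour 14.
So linen setting can start as early as hour 7 and as late as hour 14, giving 14 − 7 = 7 hours of slack.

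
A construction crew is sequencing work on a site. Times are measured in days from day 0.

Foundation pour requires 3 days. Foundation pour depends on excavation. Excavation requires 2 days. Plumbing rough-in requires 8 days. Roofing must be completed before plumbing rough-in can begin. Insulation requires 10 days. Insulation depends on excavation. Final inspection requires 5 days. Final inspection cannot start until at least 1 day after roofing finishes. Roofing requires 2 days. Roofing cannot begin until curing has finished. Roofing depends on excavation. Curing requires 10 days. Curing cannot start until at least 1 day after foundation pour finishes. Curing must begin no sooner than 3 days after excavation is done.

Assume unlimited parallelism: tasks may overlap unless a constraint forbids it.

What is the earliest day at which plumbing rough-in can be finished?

Excavation can start immediately at day 0; it finishes at day 2.
Foundation pour cannot begin until excavation (finishes day 2). It runs from day 2 to 2 + 3 = day 5.
Curing has to wait for foundation pour (finishes day 5, plus 1-day gap → day 6); excavation (finishes day 2, plus 3-day gap → day 5). The latest of these is day 6, so curing runs day 6 to 6 + 10 = day 16.
Roofing cannot start until curing (finishes day 16); excavation (finishes day 2). The controlling bound is day 16, so roofing finishes at 16 + 2 = day 18.
Plumbing rough-in waits on roofing (finishes day 18), so it starts at day 18 and finishes at 18 + 8 = day 26.

26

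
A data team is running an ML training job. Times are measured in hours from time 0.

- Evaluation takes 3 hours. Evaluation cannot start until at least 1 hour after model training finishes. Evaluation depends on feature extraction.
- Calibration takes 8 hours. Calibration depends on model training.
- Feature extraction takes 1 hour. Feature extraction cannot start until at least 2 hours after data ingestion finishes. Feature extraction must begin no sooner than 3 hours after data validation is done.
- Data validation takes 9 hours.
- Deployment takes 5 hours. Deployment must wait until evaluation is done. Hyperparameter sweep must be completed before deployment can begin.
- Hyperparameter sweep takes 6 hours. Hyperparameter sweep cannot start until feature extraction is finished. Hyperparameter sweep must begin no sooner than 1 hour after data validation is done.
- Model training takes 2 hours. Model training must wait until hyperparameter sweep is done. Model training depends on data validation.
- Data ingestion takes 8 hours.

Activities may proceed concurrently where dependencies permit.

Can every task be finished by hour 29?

No

Nothing blocks data validation, so it runs from hour 0 to hour 9.
Data ingestion has no prerequisites, so it starts at hour 0 and finishes at hour 8.
Feature extraction cannot start until data ingestion (finishes hour 8, plus 2-hour gap → hour 10); data validation (finishes hour 9, plus 3-hour gap → hour 12). The controlling bound is hour 12, so feature extraction finishes at 12 + 1 = hour 13.
Hyperparameter sweep cannot start until feature extraction (finishes hour 13); data validation (finishes hour 9, plus 1-hour gap → hour 10). The controlling bound is hour 13, so hyperparameter sweep finishes at 13 + 6 = hour 19.
Model training needs all of hyperparameter sweep (finishes hour 19); data validation (finishes hour 9). That puts its earliest start at hour 19; it finishes at 19 + 2 = hour 21.
Calibration waits on model training (finishes hour 21), so it starts at hour 21 and finishes at 21 + 8 = hour 29.
Evaluation needs all of model training (finishes hour 21, plus 1-hour gap → hour 22); feature extraction (finishes hour 13). That puts its earliest start at hour 22; it finishes at 22 + 3 = hour 25.
Deployment has to wait for evaluation (finishes hour 25); hyperparameter sweep (finishes hour 19). The latest of these is hour 25, so deployment runs hour 25 to 25 + 5 = hour 30.
The earliest everything can be done is hour 30, which is after the deadline of 29, so it is not possible.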